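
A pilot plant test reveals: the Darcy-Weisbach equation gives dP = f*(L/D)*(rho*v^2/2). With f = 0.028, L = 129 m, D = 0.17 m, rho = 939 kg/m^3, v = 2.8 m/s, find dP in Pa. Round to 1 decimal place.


dP = f * (L/D) * (rho*v^2/2)
dP = 0.028 * (129/0.17) * (939*2.8^2/2)
L/D = 758.82352941
rho*v^2/2 = 939*7.84/2 = 3680.88
dP = 0.028 * 758.82352941 * 3680.88
dP = 78207.9 Pa


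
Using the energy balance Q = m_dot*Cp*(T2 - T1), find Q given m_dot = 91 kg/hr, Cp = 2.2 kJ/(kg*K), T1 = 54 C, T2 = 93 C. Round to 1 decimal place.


Q = m_dot * Cp * (T2 - T1)
Q = 91 * 2.2 * (93 - 54)
Q = 91 * 2.2 * 39
Q = 7807.8 kJ/hr


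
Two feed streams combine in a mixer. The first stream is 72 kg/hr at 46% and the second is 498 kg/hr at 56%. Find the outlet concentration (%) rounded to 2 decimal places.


Mass balance on solute: F1*x1 + F2*x2 = F3*x3
F3 = F1 + F2 = 72 + 498 = 570 kg/hr
x3 = (F1*x1 + F2*x2)/F3
x3 = (72*0.46 + 498*0.56) / 570
x3 = 54.74%


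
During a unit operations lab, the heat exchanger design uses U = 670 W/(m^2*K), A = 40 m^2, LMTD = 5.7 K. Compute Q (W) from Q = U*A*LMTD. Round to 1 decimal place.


Q = U * A * LMTD
Q = 670 * 40 * 5.7
Q = 152760.0 W


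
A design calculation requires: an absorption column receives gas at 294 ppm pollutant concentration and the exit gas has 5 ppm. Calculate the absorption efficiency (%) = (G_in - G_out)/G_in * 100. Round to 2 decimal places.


Efficiency = (G_in - G_out) / G_in * 100%
Efficiency = (294 - 5) / 294 * 100
Efficiency = 289 / 294 * 100
Efficiency = 98.30%


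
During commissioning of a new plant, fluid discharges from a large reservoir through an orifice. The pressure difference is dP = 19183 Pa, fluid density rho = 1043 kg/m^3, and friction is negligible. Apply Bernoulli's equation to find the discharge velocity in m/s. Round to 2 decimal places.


v = sqrt(2*dP/rho)
v = sqrt(2*19183/1043)
v = sqrt(36.784276)
v = 6.07 m/s


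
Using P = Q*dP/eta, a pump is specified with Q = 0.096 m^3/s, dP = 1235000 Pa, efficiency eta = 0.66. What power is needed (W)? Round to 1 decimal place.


P = Q * dP / eta
P = 0.096 * 1235000 / 0.66
P = 118560.0 / 0.66
P = 179636.4 W


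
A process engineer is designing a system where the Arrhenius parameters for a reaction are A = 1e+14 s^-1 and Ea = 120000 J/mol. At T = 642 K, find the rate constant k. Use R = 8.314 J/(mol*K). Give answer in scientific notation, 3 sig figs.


k = A * exp(-Ea/(R*T))
k = 1e+14 * exp(-120000 / (8.314 * 642))
k = 1e+14 * exp(-22.482065)
k = 1.72e+04


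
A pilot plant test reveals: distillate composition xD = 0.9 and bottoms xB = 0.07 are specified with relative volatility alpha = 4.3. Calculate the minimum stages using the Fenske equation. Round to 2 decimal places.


N_min = ln((xD*(1-xB))/(xB*(1-xD))) / ln(alpha)
Numerator inside ln: 0.837 / 0.007 = 119.571429
ln(119.571429) = 4.783914
ln(alpha) = ln(4.3) = 1.458615
N_min = 4.783914 / 1.458615 = 3.28


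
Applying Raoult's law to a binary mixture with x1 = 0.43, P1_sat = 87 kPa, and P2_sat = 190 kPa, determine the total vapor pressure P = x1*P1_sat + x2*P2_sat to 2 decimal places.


P = x1*P1_sat + x2*P2_sat
x2 = 1 - x1 = 1 - 0.43 = 0.57
P = 0.43*87 + 0.57*190
P = 37.41 + 108.3
P = 145.71 kPa


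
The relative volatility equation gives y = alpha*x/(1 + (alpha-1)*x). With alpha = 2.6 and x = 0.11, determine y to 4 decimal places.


y = alpha*x / (1 + (alpha-1)*x)
y = 2.6*0.11 / (1 + (2.6-1)*0.11)
y = 0.286 / (1 + 0.176)
y = 0.286 / 1.176
y = 0.2432


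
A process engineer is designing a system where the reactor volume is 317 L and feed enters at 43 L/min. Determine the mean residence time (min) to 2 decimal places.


tau = V / v0
tau = 317 / 43
tau = 7.37 min


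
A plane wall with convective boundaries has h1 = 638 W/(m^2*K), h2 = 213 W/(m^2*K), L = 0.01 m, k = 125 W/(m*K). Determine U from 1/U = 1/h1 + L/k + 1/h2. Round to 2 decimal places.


1/U = 1/h1 + L/k + 1/h2
1/U = 1/638 + 0.01/125 + 1/213
1/U = 0.0015673981 + 8e-05 + 0.0046948357
1/U = 0.0063422338
U = 157.67 W/(m^2*K)


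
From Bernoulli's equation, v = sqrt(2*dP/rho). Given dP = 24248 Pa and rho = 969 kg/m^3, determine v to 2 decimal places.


v = sqrt(2*dP/rho)
v = sqrt(2*24248/969)
v = sqrt(50.047472)
v = 7.07 m/s


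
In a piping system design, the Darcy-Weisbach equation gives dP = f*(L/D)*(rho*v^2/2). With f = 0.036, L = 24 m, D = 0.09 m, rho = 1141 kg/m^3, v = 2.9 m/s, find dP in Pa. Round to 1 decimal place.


dP = f * (L/D) * (rho*v^2/2)
dP = 0.036 * (24/0.09) * (1141*2.9^2/2)
L/D = 266.66666667
rho*v^2/2 = 1141*8.41/2 = 4797.905
dP = 0.036 * 266.66666667 * 4797.905
dP = 46059.9 Pa


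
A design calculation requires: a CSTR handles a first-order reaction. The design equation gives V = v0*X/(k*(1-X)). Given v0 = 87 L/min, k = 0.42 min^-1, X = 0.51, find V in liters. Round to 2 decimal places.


V = v0 * X / (k * (1 - X))
V = 87 * 0.51 / (0.42 * (1 - 0.51))
V = 44.37 / (0.42 * 0.49)
V = 44.37 / 0.2058
V = 215.60 L


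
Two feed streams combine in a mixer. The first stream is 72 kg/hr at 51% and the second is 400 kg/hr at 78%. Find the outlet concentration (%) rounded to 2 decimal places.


Mass balance on solute: F1*x1 + F2*x2 = F3*x3
F3 = F1 + F2 = 72 + 400 = 472 kg/hr
x3 = (F1*x1 + F2*x2)/F3
x3 = (72*0.51 + 400*0.78) / 472
x3 = 73.88%


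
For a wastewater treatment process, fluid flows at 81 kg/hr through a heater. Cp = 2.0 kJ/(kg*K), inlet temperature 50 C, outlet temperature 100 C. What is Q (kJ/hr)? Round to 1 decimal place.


Q = m_dot * Cp * (T2 - T1)
Q = 81 * 2.0 * (100 - 50)
Q = 81 * 2.0 * 50
Q = 8100.0 kJ/hr


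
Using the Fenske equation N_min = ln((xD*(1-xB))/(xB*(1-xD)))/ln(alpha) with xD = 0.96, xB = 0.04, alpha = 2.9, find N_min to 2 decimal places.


N_min = ln((xD*(1-xB))/(xB*(1-xD))) / ln(alpha)
Numerator inside ln: 0.9216 / 0.0016 = 576.0
ln(576.0) = 6.356108
ln(alpha) = ln(2.9) = 1.064711
N_min = 6.356108 / 1.064711 = 5.97


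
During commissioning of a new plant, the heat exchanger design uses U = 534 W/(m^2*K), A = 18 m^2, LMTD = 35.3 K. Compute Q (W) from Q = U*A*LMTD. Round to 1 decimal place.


Q = U * A * LMTD
Q = 534 * 18 * 35.3
Q = 339303.6 W


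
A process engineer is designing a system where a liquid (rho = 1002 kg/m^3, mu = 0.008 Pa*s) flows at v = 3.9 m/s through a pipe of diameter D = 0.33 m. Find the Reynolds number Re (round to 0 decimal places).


Re = rho * v * D / mu
Re = 1002 * 3.9 * 0.33 / 0.008
Re = 1289.574 / 0.008
Re = 161197


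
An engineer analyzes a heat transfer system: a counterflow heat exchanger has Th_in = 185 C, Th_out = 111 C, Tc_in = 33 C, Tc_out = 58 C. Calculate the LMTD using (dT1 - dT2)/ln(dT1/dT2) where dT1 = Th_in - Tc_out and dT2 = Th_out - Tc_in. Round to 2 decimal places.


dT1 = Th_in - Tc_out = 185 - 58 = 127
dT2 = Th_out - Tc_in = 111 - 33 = 78
LMTD = (dT1 - dT2) / ln(dT1/dT2)
LMTD = (127 - 78) / ln(127/78)
LMTD = 100.52 K


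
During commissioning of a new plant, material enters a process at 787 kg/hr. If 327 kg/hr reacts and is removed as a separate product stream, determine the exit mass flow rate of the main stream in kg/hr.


Steady-state mass balance on the main outlet: F_out = F_in - F_removed
F_out = 787 - 327
F_out = 460 kg/hr


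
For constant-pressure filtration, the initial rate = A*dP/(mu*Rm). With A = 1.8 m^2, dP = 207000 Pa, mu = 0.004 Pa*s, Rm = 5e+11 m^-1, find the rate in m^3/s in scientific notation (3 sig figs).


rate = A * dP / (mu * Rm)
rate = 1.8 * 207000 / (0.004 * 5e+11)
rate = 372600.0 / 2.000e+09
rate = 1.86e-04 m^3/s


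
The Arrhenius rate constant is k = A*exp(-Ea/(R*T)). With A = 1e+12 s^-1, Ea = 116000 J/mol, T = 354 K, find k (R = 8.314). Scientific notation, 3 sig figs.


k = A * exp(-Ea/(R*T))
k = 1e+12 * exp(-116000 / (8.314 * 354))
k = 1e+12 * exp(-39.413473)
k = 7.64e-06


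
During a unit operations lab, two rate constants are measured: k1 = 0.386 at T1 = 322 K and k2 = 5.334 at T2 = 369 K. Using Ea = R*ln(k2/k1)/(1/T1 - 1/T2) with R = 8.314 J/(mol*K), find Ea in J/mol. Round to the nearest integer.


Ea = R * ln(k2/k1) / (1/T1 - 1/T2)
ln(k2/k1) = ln(5.334/0.386) = 2.6260193
1/T1 - 1/T2 = 1/322 - 1/369 = 0.000395562962
Ea = 8.314 * 2.6260193 / 0.000395562962
Ea = 55194 J/mol


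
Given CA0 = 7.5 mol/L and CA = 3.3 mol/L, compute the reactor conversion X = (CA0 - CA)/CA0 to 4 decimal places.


X = (CA0 - CA) / CA0
X = (7.5 - 3.3) / 7.5
X = 4.2 / 7.5
X = 0.5600


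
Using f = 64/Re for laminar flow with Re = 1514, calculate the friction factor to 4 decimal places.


f = 64 / Re
f = 64 / 1514
f = 0.0423


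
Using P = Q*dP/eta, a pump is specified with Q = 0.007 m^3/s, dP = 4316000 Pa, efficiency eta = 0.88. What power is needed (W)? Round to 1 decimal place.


P = Q * dP / eta
P = 0.007 * 4316000 / 0.88
P = 30212.0 / 0.88
P = 34331.8 W


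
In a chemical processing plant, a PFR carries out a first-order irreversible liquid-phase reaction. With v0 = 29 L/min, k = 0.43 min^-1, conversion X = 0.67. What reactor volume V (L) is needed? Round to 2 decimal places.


V = (v0/k) * ln(1/(1-X))
V = (29/0.43) * ln(1/(1-0.67))
V = 67.44186 * ln(3.030303)
V = 67.44186 * 1.108663
V = 74.77 L


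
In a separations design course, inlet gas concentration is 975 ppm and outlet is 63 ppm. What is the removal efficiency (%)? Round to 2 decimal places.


Efficiency = (G_in - G_out) / G_in * 100%
Efficiency = (975 - 63) / 975 * 100
Efficiency = 912 / 975 * 100
Efficiency = 93.54%


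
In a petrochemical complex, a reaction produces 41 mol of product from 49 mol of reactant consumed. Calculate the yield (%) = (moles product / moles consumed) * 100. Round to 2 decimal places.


Yield = (moles product / moles consumed) * 100%
Yield = (41 / 49) * 100
Yield = 0.8367 * 100
Yield = 83.67%


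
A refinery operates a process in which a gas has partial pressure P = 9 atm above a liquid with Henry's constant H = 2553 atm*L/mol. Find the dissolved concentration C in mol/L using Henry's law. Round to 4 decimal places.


C = P / H
C = 9 / 2553
C = 0.0035 mol/L


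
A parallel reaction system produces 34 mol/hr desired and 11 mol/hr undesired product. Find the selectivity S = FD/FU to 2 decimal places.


S = desired product rate / undesired product rate
S = 34 / 11
S = 3.09


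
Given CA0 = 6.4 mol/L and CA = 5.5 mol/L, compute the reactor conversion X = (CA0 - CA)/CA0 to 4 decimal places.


X = (CA0 - CA) / CA0
X = (6.4 - 5.5) / 6.4
X = 0.9 / 6.4
X = 0.1406


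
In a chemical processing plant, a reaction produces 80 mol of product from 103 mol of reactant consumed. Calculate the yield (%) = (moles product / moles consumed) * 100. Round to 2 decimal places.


Yield = (moles product / moles consumed) * 100%
Yield = (80 / 103) * 100
Yield = 0.7767 * 100
Yield = 77.67%


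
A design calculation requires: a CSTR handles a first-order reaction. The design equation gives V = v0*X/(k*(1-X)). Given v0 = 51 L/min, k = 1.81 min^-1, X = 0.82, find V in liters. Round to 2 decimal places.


V = v0 * X / (k * (1 - X))
V = 51 * 0.82 / (1.81 * (1 - 0.82))
V = 41.82 / (1.81 * 0.18)
V = 41.82 / 0.3258
V = 128.36 L


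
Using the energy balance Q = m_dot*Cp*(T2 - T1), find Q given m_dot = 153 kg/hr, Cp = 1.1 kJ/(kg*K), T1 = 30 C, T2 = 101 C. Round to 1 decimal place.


Q = m_dot * Cp * (T2 - T1)
Q = 153 * 1.1 * (101 - 30)
Q = 153 * 1.1 * 71
Q = 11949.3 kJ/hr


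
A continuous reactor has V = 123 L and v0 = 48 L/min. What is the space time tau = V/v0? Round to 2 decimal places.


tau = V / v0
tau = 123 / 48
tau = 2.56 min


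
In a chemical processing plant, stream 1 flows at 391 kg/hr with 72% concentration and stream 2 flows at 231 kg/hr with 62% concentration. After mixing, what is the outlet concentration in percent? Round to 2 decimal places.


Mass balance on solute: F1*x1 + F2*x2 = F3*x3
F3 = F1 + F2 = 391 + 231 = 622 kg/hr
x3 = (F1*x1 + F2*x2)/F3
x3 = (391*0.72 + 231*0.62) / 622
x3 = 68.29%


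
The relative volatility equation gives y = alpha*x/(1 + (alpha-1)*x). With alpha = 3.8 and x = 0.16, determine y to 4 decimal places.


y = alpha*x / (1 + (alpha-1)*x)
y = 3.8*0.16 / (1 + (3.8-1)*0.16)
y = 0.608 / (1 + 0.448)
y = 0.608 / 1.448
y = 0.4199


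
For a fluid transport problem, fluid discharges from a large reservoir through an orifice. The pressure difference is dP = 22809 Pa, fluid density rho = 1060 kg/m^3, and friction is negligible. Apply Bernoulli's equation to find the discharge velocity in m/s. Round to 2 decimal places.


v = sqrt(2*dP/rho)
v = sqrt(2*22809/1060)
v = sqrt(43.035849)
v = 6.56 m/s


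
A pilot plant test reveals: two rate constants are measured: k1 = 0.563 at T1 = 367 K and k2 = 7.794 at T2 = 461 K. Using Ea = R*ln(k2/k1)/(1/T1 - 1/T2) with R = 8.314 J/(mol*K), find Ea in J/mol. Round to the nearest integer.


Ea = R * ln(k2/k1) / (1/T1 - 1/T2)
ln(k2/k1) = ln(7.794/0.563) = 2.6278299
1/T1 - 1/T2 = 1/367 - 1/461 = 0.000555598243
Ea = 8.314 * 2.6278299 / 0.000555598243
Ea = 39323 J/mol


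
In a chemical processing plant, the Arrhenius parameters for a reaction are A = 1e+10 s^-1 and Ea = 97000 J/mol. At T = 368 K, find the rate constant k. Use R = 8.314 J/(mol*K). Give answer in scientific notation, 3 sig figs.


k = A * exp(-Ea/(R*T))
k = 1e+10 * exp(-97000 / (8.314 * 368))
k = 1e+10 * exp(-31.703988)
k = 1.70e-04


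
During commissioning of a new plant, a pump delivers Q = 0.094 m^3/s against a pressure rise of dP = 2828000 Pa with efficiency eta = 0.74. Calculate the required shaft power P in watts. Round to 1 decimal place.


P = Q * dP / eta
P = 0.094 * 2828000 / 0.74
P = 265832.0 / 0.74
P = 359232.4 W


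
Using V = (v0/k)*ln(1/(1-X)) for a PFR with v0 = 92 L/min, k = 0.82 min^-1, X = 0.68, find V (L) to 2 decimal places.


V = (v0/k) * ln(1/(1-X))
V = (92/0.82) * ln(1/(1-0.68))
V = 112.195122 * ln(3.125)
V = 112.195122 * 1.139434
V = 127.84 L


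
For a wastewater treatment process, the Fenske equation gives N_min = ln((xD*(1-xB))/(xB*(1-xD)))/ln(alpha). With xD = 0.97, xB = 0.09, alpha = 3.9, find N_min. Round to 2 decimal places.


N_min = ln((xD*(1-xB))/(xB*(1-xD))) / ln(alpha)
Numerator inside ln: 0.8827 / 0.0027 = 326.925926
ln(326.925926) = 5.789734
ln(alpha) = ln(3.9) = 1.360977
N_min = 5.789734 / 1.360977 = 4.25


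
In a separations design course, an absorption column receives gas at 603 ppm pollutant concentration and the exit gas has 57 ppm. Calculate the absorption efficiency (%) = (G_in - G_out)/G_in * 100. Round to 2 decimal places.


Efficiency = (G_in - G_out) / G_in * 100%
Efficiency = (603 - 57) / 603 * 100
Efficiency = 546 / 603 * 100
Efficiency = 90.55%


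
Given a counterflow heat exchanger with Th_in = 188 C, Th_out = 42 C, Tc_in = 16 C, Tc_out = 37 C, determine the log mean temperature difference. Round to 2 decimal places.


dT1 = Th_in - Tc_out = 188 - 37 = 151
dT2 = Th_out - Tc_in = 42 - 16 = 26
LMTD = (dT1 - dT2) / ln(dT1/dT2)
LMTD = (151 - 26) / ln(151/26)
LMTD = 71.06 K


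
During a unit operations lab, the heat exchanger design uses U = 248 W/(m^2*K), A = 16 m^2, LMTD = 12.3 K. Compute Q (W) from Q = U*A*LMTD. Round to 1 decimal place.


Q = U * A * LMTD
Q = 248 * 16 * 12.3
Q = 48806.4 W


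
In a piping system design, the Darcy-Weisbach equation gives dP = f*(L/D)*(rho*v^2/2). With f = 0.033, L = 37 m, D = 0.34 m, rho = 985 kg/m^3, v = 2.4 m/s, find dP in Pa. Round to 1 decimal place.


dP = f * (L/D) * (rho*v^2/2)
dP = 0.033 * (37/0.34) * (985*2.4^2/2)
L/D = 108.82352941
rho*v^2/2 = 985*5.76/2 = 2836.8
dP = 0.033 * 108.82352941 * 2836.8
dP = 10187.4 Pa


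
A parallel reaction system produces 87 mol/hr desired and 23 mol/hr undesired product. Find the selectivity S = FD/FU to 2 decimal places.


S = desired product rate / undesired product rate
S = 87 / 23
S = 3.78


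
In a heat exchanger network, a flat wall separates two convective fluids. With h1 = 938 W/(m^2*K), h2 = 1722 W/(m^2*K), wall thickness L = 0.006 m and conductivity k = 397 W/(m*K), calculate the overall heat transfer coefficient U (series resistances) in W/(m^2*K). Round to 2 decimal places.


1/U = 1/h1 + L/k + 1/h2
1/U = 1/938 + 0.006/397 + 1/1722
1/U = 0.0010660981 + 1.51134e-05 + 0.0005807201
1/U = 0.0016619316
U = 601.71 W/(m^2*K)


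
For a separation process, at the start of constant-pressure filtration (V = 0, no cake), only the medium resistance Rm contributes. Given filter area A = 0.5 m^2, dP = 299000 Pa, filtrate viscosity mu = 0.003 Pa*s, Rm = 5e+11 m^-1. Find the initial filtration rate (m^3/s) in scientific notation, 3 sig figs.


rate = A * dP / (mu * Rm)
rate = 0.5 * 299000 / (0.003 * 5e+11)
rate = 149500.0 / 1.500e+09
rate = 9.97e-05 m^3/s


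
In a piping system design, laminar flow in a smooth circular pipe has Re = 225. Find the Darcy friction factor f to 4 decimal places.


f = 64 / Re
f = 64 / 225
f = 0.2844


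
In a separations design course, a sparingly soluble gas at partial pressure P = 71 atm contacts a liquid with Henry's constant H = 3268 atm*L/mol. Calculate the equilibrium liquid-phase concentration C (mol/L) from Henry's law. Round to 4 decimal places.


C = P / H
C = 71 / 3268
C = 0.0217 mol/L


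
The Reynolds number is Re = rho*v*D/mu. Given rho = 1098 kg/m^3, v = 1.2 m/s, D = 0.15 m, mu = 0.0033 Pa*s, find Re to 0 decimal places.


Re = rho * v * D / mu
Re = 1098 * 1.2 * 0.15 / 0.0033
Re = 197.64 / 0.0033
Re = 59891


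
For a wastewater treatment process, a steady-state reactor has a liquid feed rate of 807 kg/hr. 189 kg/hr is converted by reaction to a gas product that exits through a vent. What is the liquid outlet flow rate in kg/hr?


Steady-state mass balance on the main outlet: F_out = F_in - F_removed
F_out = 807 - 189
F_out = 618 kg/hr


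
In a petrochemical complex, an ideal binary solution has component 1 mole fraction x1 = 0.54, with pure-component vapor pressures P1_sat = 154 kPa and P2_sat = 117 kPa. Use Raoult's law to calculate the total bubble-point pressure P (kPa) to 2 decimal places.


P = x1*P1_sat + x2*P2_sat
x2 = 1 - x1 = 1 - 0.54 = 0.46
P = 0.54*154 + 0.46*117
P = 83.16 + 53.82
P = 136.98 kPa


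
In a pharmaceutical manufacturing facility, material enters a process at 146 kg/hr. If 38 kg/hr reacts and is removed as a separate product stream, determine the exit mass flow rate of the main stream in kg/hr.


Steady-state mass balance on the main outlet: F_out = F_in - F_removed
F_out = 146 - 38
F_out = 108 kg/hr


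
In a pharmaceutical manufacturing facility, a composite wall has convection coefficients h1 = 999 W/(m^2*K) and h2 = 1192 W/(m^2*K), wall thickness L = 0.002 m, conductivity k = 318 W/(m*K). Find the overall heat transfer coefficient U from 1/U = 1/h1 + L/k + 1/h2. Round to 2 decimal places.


1/U = 1/h1 + L/k + 1/h2
1/U = 1/999 + 0.002/318 + 1/1192
1/U = 0.001001001 + 6.2893e-06 + 0.0008389262
1/U = 0.0018462165
U = 541.65 W/(m^2*K)


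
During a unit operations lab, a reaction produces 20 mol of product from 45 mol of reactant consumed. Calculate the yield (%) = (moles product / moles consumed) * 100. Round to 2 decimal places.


Yield = (moles product / moles consumed) * 100%
Yield = (20 / 45) * 100
Yield = 0.4444 * 100
Yield = 44.44%


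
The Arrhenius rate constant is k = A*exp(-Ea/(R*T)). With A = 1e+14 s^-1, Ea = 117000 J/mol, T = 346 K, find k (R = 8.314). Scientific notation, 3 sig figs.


k = A * exp(-Ea/(R*T))
k = 1e+14 * exp(-117000 / (8.314 * 346))
k = 1e+14 * exp(-40.672395)
k = 2.17e-04


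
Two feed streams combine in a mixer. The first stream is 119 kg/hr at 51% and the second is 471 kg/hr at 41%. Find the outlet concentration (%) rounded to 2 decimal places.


Mass balance on solute: F1*x1 + F2*x2 = F3*x3
F3 = F1 + F2 = 119 + 471 = 590 kg/hr
x3 = (F1*x1 + F2*x2)/F3
x3 = (119*0.51 + 471*0.41) / 590
x3 = 43.02%


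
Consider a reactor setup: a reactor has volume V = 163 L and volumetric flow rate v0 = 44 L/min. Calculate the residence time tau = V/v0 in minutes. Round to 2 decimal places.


tau = V / v0
tau = 163 / 44
tau = 3.70 min


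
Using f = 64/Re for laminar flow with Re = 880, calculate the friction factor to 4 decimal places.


f = 64 / Re
f = 64 / 880
f = 0.0727


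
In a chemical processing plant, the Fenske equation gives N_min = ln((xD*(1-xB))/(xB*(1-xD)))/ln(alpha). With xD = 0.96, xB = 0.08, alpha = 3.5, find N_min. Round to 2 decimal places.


N_min = ln((xD*(1-xB))/(xB*(1-xD))) / ln(alpha)
Numerator inside ln: 0.8832 / 0.0032 = 276.0
ln(276.0) = 5.620401
ln(alpha) = ln(3.5) = 1.252763
N_min = 5.620401 / 1.252763 = 4.49


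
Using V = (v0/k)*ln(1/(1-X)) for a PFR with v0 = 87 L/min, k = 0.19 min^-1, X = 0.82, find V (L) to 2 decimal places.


V = (v0/k) * ln(1/(1-X))
V = (87/0.19) * ln(1/(1-0.82))
V = 457.894737 * ln(5.555556)
V = 457.894737 * 1.714799
V = 785.20 L


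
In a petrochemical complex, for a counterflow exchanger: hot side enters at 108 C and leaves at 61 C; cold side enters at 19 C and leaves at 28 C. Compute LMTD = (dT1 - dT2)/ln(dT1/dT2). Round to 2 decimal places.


dT1 = Th_in - Tc_out = 108 - 28 = 80
dT2 = Th_out - Tc_in = 61 - 19 = 42
LMTD = (dT1 - dT2) / ln(dT1/dT2)
LMTD = (80 - 42) / ln(80/42)
LMTD = 58.97 K


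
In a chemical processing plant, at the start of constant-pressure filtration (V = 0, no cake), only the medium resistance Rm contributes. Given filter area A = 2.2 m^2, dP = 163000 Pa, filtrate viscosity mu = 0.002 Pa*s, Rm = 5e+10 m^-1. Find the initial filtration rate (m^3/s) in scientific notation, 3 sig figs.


rate = A * dP / (mu * Rm)
rate = 2.2 * 163000 / (0.002 * 5e+10)
rate = 358600.0 / 1.000e+08
rate = 3.59e-03 m^3/s


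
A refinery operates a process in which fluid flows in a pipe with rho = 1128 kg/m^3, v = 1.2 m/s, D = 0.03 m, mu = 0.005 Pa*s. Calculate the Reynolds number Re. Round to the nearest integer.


Re = rho * v * D / mu
Re = 1128 * 1.2 * 0.03 / 0.005
Re = 40.608 / 0.005
Re = 8122


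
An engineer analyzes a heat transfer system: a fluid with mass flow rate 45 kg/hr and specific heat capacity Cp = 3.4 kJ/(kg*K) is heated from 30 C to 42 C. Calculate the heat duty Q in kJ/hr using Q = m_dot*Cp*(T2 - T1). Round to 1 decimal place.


Q = m_dot * Cp * (T2 - T1)
Q = 45 * 3.4 * (42 - 30)
Q = 45 * 3.4 * 12
Q = 1836.0 kJ/hr


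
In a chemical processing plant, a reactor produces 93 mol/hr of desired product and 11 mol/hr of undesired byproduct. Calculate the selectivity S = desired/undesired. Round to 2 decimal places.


S = desired product rate / undesired product rate
S = 93 / 11
S = 8.45


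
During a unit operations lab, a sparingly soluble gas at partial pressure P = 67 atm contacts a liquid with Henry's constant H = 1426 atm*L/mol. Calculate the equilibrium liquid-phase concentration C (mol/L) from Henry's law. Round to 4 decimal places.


C = P / H
C = 67 / 1426
C = 0.0470 mol/L


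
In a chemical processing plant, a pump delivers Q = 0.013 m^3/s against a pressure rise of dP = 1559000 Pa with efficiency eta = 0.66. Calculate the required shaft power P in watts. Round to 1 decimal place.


P = Q * dP / eta
P = 0.013 * 1559000 / 0.66
P = 20267.0 / 0.66
P = 30707.6 W


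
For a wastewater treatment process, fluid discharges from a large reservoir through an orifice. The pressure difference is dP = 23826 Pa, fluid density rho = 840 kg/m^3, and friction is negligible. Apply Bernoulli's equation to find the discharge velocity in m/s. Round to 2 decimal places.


v = sqrt(2*dP/rho)
v = sqrt(2*23826/840)
v = sqrt(56.728571)
v = 7.53 m/s


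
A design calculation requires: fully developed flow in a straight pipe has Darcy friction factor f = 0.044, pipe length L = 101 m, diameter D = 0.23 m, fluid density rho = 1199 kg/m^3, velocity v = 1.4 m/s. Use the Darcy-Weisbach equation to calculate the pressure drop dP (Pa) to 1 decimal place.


dP = f * (L/D) * (rho*v^2/2)
dP = 0.044 * (101/0.23) * (1199*1.4^2/2)
L/D = 439.13043478
rho*v^2/2 = 1199*1.96/2 = 1175.02
dP = 0.044 * 439.13043478 * 1175.02
dP = 22703.4 Pa


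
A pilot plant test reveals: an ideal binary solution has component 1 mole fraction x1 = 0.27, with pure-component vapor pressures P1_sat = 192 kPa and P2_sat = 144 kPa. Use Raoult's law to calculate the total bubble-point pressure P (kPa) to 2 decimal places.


P = x1*P1_sat + x2*P2_sat
x2 = 1 - x1 = 1 - 0.27 = 0.73
P = 0.27*192 + 0.73*144
P = 51.84 + 105.12
P = 156.96 kPa


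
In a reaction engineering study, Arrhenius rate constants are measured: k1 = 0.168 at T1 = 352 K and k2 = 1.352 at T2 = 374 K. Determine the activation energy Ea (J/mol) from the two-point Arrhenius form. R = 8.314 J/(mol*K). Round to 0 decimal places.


Ea = R * ln(k2/k1) / (1/T1 - 1/T2)
ln(k2/k1) = ln(1.352/0.168) = 2.0853763
1/T1 - 1/T2 = 1/352 - 1/374 = 0.000167112299
Ea = 8.314 * 2.0853763 / 0.000167112299
Ea = 103750 J/mol


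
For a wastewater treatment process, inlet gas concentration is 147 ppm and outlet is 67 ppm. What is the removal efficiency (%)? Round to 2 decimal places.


Efficiency = (G_in - G_out) / G_in * 100%
Efficiency = (147 - 67) / 147 * 100
Efficiency = 80 / 147 * 100
Efficiency = 54.42%


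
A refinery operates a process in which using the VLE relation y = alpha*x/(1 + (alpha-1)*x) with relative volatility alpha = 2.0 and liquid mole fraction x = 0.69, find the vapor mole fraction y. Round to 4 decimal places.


y = alpha*x / (1 + (alpha-1)*x)
y = 2.0*0.69 / (1 + (2.0-1)*0.69)
y = 1.38 / (1 + 0.69)
y = 1.38 / 1.69
y = 0.8166


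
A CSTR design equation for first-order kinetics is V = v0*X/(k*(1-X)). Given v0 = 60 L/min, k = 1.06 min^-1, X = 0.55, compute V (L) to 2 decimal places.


V = v0 * X / (k * (1 - X))
V = 60 * 0.55 / (1.06 * (1 - 0.55))
V = 33.0 / (1.06 * 0.45)
V = 33.0 / 0.477
V = 69.18 L


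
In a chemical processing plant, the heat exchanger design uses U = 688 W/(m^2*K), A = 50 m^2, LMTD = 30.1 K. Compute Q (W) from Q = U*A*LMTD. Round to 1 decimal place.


Q = U * A * LMTD
Q = 688 * 50 * 30.1
Q = 1035440.0 W


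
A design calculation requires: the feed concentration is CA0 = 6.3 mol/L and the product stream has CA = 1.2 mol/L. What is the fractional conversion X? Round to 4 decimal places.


X = (CA0 - CA) / CA0
X = (6.3 - 1.2) / 6.3
X = 5.1 / 6.3
X = 0.8095


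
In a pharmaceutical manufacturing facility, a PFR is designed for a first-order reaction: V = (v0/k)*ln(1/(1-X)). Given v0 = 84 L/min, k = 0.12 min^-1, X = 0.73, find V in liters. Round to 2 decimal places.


V = (v0/k) * ln(1/(1-X))
V = (84/0.12) * ln(1/(1-0.73))
V = 700.0 * ln(3.703704)
V = 700.0 * 1.309333
V = 916.53 L


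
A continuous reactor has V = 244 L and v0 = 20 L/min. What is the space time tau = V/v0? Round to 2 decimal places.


tau = V / v0
tau = 244 / 20
tau = 12.20 min


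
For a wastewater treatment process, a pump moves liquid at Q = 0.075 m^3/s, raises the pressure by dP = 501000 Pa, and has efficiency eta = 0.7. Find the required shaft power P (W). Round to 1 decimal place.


P = Q * dP / eta
P = 0.075 * 501000 / 0.7
P = 37575.0 / 0.7
P = 53678.6 W


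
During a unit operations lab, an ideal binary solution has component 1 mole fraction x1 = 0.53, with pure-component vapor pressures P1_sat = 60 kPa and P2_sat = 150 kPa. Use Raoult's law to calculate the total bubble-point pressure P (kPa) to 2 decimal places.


P = x1*P1_sat + x2*P2_sat
x2 = 1 - x1 = 1 - 0.53 = 0.47
P = 0.53*60 + 0.47*150
P = 31.8 + 70.5
P = 102.30 kPa


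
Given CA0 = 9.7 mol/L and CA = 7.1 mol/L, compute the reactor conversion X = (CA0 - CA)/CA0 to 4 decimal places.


X = (CA0 - CA) / CA0
X = (9.7 - 7.1) / 9.7
X = 2.6 / 9.7
X = 0.2680


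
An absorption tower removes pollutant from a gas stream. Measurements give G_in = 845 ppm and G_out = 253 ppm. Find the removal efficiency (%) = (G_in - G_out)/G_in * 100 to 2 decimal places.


Efficiency = (G_in - G_out) / G_in * 100%
Efficiency = (845 - 253) / 845 * 100
Efficiency = 592 / 845 * 100
Efficiency = 70.06%


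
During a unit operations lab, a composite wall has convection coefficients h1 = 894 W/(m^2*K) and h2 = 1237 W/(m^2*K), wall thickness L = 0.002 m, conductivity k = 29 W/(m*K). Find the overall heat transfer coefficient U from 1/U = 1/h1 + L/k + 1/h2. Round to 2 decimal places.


1/U = 1/h1 + L/k + 1/h2
1/U = 1/894 + 0.002/29 + 1/1237
1/U = 0.0011185682 + 6.89655e-05 + 0.0008084074
1/U = 0.0019959411
U = 501.02 W/(m^2*K)


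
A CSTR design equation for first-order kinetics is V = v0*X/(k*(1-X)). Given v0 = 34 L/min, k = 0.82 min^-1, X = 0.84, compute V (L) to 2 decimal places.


V = v0 * X / (k * (1 - X))
V = 34 * 0.84 / (0.82 * (1 - 0.84))
V = 28.56 / (0.82 * 0.16)
V = 28.56 / 0.1312
V = 217.68 L


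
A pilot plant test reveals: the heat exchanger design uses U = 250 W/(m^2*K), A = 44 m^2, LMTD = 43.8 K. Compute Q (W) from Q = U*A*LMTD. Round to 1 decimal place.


Q = U * A * LMTD
Q = 250 * 44 * 43.8
Q = 481800.0 W


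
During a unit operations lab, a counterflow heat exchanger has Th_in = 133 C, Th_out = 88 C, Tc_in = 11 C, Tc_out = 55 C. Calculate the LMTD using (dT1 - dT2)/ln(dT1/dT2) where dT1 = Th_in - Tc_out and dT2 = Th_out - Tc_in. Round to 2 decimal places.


dT1 = Th_in - Tc_out = 133 - 55 = 78
dT2 = Th_out - Tc_in = 88 - 11 = 77
LMTD = (dT1 - dT2) / ln(dT1/dT2)
LMTD = (78 - 77) / ln(78/77)
LMTD = 77.50 K


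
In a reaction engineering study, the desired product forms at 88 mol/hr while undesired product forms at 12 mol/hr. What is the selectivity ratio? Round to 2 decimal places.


S = desired product rate / undesired product rate
S = 88 / 12
S = 7.33


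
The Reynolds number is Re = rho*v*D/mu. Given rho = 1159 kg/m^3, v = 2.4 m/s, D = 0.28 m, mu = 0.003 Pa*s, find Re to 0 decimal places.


Re = rho * v * D / mu
Re = 1159 * 2.4 * 0.28 / 0.003
Re = 778.848 / 0.003
Re = 259616


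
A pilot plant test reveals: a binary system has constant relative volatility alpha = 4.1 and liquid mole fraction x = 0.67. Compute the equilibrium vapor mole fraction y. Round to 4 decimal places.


y = alpha*x / (1 + (alpha-1)*x)
y = 4.1*0.67 / (1 + (4.1-1)*0.67)
y = 2.747 / (1 + 2.077)
y = 2.747 / 3.077
y = 0.8928


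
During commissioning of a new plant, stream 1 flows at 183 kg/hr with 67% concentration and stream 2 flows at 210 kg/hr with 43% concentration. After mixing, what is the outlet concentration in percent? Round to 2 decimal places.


Mass balance on solute: F1*x1 + F2*x2 = F3*x3
F3 = F1 + F2 = 183 + 210 = 393 kg/hr
x3 = (F1*x1 + F2*x2)/F3
x3 = (183*0.67 + 210*0.43) / 393
x3 = 54.18%


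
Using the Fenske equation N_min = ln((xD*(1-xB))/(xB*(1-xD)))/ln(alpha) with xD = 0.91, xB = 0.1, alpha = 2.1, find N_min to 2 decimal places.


N_min = ln((xD*(1-xB))/(xB*(1-xD))) / ln(alpha)
Numerator inside ln: 0.819 / 0.009 = 91.0
ln(91.0) = 4.51086
ln(alpha) = ln(2.1) = 0.741937
N_min = 4.51086 / 0.741937 = 6.08


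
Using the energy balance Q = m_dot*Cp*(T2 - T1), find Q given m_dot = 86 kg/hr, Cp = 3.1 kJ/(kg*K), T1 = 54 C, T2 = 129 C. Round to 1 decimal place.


Q = m_dot * Cp * (T2 - T1)
Q = 86 * 3.1 * (129 - 54)
Q = 86 * 3.1 * 75
Q = 19995.0 kJ/hr


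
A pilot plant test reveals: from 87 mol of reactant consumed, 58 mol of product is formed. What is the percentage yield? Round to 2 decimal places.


Yield = (moles product / moles consumed) * 100%
Yield = (58 / 87) * 100
Yield = 0.6667 * 100
Yield = 66.67%


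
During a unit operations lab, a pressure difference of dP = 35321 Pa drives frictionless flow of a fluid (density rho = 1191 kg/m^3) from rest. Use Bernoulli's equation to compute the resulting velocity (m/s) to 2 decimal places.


v = sqrt(2*dP/rho)
v = sqrt(2*35321/1191)
v = sqrt(59.313182)
v = 7.70 m/s


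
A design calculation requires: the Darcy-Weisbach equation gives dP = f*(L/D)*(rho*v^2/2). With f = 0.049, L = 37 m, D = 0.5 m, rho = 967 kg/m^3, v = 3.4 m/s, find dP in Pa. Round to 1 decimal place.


dP = f * (L/D) * (rho*v^2/2)
dP = 0.049 * (37/0.5) * (967*3.4^2/2)
L/D = 74.0
rho*v^2/2 = 967*11.56/2 = 5589.26
dP = 0.049 * 74.0 * 5589.26
dP = 20266.7 Pa


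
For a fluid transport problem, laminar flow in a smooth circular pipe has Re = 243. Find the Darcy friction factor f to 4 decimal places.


f = 64 / Re
f = 64 / 243
f = 0.2634


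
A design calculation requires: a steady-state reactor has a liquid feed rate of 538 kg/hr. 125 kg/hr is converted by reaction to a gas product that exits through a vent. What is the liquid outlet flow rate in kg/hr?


Steady-state mass balance on the main outlet: F_out = F_in - F_removed
F_out = 538 - 125
F_out = 413 kg/hr


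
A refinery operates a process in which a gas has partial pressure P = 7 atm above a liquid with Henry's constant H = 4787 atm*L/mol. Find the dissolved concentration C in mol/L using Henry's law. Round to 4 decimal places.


C = P / H
C = 7 / 4787
C = 0.0015 mol/L


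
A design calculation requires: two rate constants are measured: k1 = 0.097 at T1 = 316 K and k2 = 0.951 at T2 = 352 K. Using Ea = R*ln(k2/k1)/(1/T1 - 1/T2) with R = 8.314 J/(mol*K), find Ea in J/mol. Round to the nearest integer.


Ea = R * ln(k2/k1) / (1/T1 - 1/T2)
ln(k2/k1) = ln(0.951/0.097) = 2.2828031
1/T1 - 1/T2 = 1/316 - 1/352 = 0.000323647871
Ea = 8.314 * 2.2828031 / 0.000323647871
Ea = 58642 J/mol


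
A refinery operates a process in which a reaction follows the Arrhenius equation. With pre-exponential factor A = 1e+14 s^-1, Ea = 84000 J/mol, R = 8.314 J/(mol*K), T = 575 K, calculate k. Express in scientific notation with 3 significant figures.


k = A * exp(-Ea/(R*T))
k = 1e+14 * exp(-84000 / (8.314 * 575))
k = 1e+14 * exp(-17.5712)
k = 2.34e+06


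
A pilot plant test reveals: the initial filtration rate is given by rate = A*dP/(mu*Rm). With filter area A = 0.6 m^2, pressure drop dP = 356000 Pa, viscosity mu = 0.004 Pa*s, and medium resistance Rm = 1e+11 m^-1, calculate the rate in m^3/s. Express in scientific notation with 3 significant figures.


rate = A * dP / (mu * Rm)
rate = 0.6 * 356000 / (0.004 * 1e+11)
rate = 213600.0 / 4.000e+08
rate = 5.34e-04 m^3/s


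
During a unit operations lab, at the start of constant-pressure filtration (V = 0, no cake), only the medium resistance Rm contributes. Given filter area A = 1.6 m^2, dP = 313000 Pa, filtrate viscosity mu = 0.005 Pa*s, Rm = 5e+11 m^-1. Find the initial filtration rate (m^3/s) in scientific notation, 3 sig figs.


rate = A * dP / (mu * Rm)
rate = 1.6 * 313000 / (0.005 * 5e+11)
rate = 500800.0 / 2.500e+09
rate = 2.00e-04 m^3/s


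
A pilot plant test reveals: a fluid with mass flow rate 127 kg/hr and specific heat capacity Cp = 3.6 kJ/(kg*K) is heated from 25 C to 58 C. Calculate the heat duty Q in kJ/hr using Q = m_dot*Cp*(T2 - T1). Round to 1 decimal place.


Q = m_dot * Cp * (T2 - T1)
Q = 127 * 3.6 * (58 - 25)
Q = 127 * 3.6 * 33
Q = 15087.6 kJ/hr


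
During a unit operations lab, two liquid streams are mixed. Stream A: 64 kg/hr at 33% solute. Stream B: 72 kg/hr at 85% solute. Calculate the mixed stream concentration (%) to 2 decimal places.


Mass balance on solute: F1*x1 + F2*x2 = F3*x3
F3 = F1 + F2 = 64 + 72 = 136 kg/hr
x3 = (F1*x1 + F2*x2)/F3
x3 = (64*0.33 + 72*0.85) / 136
x3 = 60.53%


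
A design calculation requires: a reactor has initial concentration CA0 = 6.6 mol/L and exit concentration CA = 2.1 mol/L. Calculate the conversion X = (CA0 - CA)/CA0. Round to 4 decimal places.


X = (CA0 - CA) / CA0
X = (6.6 - 2.1) / 6.6
X = 4.5 / 6.6
X = 0.6818


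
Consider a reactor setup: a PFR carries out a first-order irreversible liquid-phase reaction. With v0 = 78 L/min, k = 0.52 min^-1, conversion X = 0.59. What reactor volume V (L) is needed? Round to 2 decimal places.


V = (v0/k) * ln(1/(1-X))
V = (78/0.52) * ln(1/(1-0.59))
V = 150.0 * ln(2.439024)
V = 150.0 * 0.891598
V = 133.74 L


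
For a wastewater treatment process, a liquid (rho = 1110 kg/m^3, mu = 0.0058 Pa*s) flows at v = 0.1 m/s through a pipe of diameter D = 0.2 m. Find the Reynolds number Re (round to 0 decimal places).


Re = rho * v * D / mu
Re = 1110 * 0.1 * 0.2 / 0.0058
Re = 22.2 / 0.0058
Re = 3828


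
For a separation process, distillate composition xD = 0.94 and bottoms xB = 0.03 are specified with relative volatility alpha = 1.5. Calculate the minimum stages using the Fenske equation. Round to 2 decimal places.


N_min = ln((xD*(1-xB))/(xB*(1-xD))) / ln(alpha)
Numerator inside ln: 0.9118 / 0.0018 = 506.555556
ln(506.555556) = 6.227634
ln(alpha) = ln(1.5) = 0.405465
N_min = 6.227634 / 0.405465 = 15.36


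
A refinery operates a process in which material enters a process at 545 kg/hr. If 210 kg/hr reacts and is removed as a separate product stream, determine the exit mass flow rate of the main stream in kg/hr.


Steady-state mass balance on the main outlet: F_out = F_in - F_removed
F_out = 545 - 210
F_out = 335 kg/hr


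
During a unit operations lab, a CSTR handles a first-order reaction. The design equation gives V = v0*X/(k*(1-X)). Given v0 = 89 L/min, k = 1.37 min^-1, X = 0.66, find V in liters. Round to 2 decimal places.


V = v0 * X / (k * (1 - X))
V = 89 * 0.66 / (1.37 * (1 - 0.66))
V = 58.74 / (1.37 * 0.34)
V = 58.74 / 0.4658
V = 126.11 L


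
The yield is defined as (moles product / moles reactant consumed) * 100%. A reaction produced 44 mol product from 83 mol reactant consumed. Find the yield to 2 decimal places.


Yield = (moles product / moles consumed) * 100%
Yield = (44 / 83) * 100
Yield = 0.5301 * 100
Yield = 53.01%


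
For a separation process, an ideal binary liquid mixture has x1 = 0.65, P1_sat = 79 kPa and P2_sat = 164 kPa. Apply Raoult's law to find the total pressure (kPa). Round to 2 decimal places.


P = x1*P1_sat + x2*P2_sat
x2 = 1 - x1 = 1 - 0.65 = 0.35
P = 0.65*79 + 0.35*164
P = 51.35 + 57.4
P = 108.75 kPa


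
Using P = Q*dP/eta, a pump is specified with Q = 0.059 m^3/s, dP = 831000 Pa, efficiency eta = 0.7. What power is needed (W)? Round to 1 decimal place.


P = Q * dP / eta
P = 0.059 * 831000 / 0.7
P = 49029.0 / 0.7
P = 70041.4 W


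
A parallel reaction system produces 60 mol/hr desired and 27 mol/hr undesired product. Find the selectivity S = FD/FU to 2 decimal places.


S = desired product rate / undesired product rate
S = 60 / 27
S = 2.22


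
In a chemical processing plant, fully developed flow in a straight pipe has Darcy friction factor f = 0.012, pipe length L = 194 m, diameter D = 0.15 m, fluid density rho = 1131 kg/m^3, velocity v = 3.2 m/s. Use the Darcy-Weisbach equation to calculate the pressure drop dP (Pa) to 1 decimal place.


dP = f * (L/D) * (rho*v^2/2)
dP = 0.012 * (194/0.15) * (1131*3.2^2/2)
L/D = 1293.33333333
rho*v^2/2 = 1131*10.24/2 = 5790.72
dP = 0.012 * 1293.33333333 * 5790.72
dP = 89872.0 Pa


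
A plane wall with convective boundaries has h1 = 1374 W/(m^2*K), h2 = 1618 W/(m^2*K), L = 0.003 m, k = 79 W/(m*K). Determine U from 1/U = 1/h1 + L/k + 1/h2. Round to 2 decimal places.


1/U = 1/h1 + L/k + 1/h2
1/U = 1/1374 + 0.003/79 + 1/1618
1/U = 0.000727802 + 3.79747e-05 + 0.000618047
1/U = 0.0013838237
U = 722.64 W/(m^2*K)


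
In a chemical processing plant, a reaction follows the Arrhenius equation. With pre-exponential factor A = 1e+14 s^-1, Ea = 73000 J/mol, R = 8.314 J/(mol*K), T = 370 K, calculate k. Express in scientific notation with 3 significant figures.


k = A * exp(-Ea/(R*T))
k = 1e+14 * exp(-73000 / (8.314 * 370))
k = 1e+14 * exp(-23.730731)
k = 4.94e+03


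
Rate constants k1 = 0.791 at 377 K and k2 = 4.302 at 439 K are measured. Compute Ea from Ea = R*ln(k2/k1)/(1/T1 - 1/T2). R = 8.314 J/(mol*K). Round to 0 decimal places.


Ea = R * ln(k2/k1) / (1/T1 - 1/T2)
ln(k2/k1) = ln(4.302/0.791) = 1.6935373
1/T1 - 1/T2 = 1/377 - 1/439 = 0.000374615566
Ea = 8.314 * 1.6935373 / 0.000374615566
Ea = 37585 J/mol


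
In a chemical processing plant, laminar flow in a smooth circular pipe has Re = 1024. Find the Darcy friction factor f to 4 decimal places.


f = 64 / Re
f = 64 / 1024
f = 0.0625
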